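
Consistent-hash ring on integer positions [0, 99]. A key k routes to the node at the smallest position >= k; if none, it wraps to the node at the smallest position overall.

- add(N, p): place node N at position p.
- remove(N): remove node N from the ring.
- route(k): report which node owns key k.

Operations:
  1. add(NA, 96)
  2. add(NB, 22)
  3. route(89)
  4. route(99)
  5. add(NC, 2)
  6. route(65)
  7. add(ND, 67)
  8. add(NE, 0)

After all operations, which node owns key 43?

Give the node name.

Op 1: add NA@96 -> ring=[96:NA]
Op 2: add NB@22 -> ring=[22:NB,96:NA]
Op 3: route key 89: smallest pos >= 89 is 96 -> NA
Op 4: route key 99: none >= 99, wrap to smallest pos 22 -> NB
Op 5: add NC@2 -> ring=[2:NC,22:NB,96:NA]
Op 6: route key 65: smallest pos >= 65 is 96 -> NA
Op 7: add ND@67 -> ring=[2:NC,22:NB,67:ND,96:NA]
Op 8: add NE@0 -> ring=[0:NE,2:NC,22:NB,67:ND,96:NA]
Final route key 43: smallest pos >= 43 is 67 -> ND

Answer: ND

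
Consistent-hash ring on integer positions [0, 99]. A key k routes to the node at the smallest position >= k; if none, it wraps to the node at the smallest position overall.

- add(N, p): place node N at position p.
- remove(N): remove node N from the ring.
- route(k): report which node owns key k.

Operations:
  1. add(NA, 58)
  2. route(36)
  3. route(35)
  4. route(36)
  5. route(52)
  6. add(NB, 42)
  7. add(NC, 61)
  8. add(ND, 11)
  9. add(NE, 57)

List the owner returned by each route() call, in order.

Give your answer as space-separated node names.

Op 1: add NA@58 -> ring=[58:NA]
Op 2: route key 36: smallest pos >= 36 is 58 -> NA
Op 3: route key 35: smallest pos >= 35 is 58 -> NA
Op 4: route key 36: smallest pos >= 36 is 58 -> NA
Op 5: route key 52: smallest pos >= 52 is 58 -> NA
Op 6: add NB@42 -> ring=[42:NB,58:NA]
Op 7: add NC@61 -> ring=[42:NB,58:NA,61:NC]
Op 8: add ND@11 -> ring=[11:ND,42:NB,58:NA,61:NC]
Op 9: add NE@57 -> ring=[11:ND,42:NB,57:NE,58:NA,61:NC]

Answer: NA NA NA NA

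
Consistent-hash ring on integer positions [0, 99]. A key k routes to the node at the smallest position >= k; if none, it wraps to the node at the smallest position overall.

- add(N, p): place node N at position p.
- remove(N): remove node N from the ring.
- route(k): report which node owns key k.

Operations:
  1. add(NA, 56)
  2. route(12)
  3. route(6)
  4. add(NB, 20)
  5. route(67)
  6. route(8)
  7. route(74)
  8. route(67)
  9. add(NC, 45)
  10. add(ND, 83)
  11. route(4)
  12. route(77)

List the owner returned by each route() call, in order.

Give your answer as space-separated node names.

Answer: NA NA NB NB NB NB NB ND

Derivation:
Op 1: add NA@56 -> ring=[56:NA]
Op 2: route key 12: smallest pos >= 12 is 56 -> NA
Op 3: route key 6: smallest pos >= 6 is 56 -> NA
Op 4: add NB@20 -> ring=[20:NB,56:NA]
Op 5: route key 67: none >= 67, wrap to smallest pos 20 -> NB
Op 6: route key 8: smallest pos >= 8 is 20 -> NB
Op 7: route key 74: none >= 74, wrap to smallest pos 20 -> NB
Op 8: route key 67: none >= 67, wrap to smallest pos 20 -> NB
Op 9: add NC@45 -> ring=[20:NB,45:NC,56:NA]
Op 10: add ND@83 -> ring=[20:NB,45:NC,56:NA,83:ND]
Op 11: route key 4: smallest pos >= 4 is 20 -> NB
Op 12: route key 77: smallest pos >= 77 is 83 -> ND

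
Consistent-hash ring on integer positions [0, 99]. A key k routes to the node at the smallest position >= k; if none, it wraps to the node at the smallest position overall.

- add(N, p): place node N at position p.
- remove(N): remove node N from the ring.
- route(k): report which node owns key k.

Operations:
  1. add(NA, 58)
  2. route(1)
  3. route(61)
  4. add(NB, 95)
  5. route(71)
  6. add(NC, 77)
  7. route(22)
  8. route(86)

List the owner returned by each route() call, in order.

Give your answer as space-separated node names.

Op 1: add NA@58 -> ring=[58:NA]
Op 2: route key 1: smallest pos >= 1 is 58 -> NA
Op 3: route key 61: none >= 61, wrap to smallest pos 58 -> NA
Op 4: add NB@95 -> ring=[58:NA,95:NB]
Op 5: route key 71: smallest pos >= 71 is 95 -> NB
Op 6: add NC@77 -> ring=[58:NA,77:NC,95:NB]
Op 7: route key 22: smallest pos >= 22 is 58 -> NA
Op 8: route key 86: smallest pos >= 86 is 95 -> NB

Answer: NA NA NB NA NB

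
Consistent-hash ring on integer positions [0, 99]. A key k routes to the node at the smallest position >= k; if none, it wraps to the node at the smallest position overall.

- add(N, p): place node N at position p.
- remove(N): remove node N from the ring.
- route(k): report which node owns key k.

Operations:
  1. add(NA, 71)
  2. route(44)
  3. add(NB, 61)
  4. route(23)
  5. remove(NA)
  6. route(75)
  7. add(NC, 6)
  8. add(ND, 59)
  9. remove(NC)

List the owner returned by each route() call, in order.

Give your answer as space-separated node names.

Answer: NA NB NB

Derivation:
Op 1: add NA@71 -> ring=[71:NA]
Op 2: route key 44: smallest pos >= 44 is 71 -> NA
Op 3: add NB@61 -> ring=[61:NB,71:NA]
Op 4: route key 23: smallest pos >= 23 is 61 -> NB
Op 5: remove NA -> ring=[61:NB]
Op 6: route key 75: none >= 75, wrap to smallest pos 61 -> NB
Op 7: add NC@6 -> ring=[6:NC,61:NB]
Op 8: add ND@59 -> ring=[6:NC,59:ND,61:NB]
Op 9: remove NC -> ring=[59:ND,61:NB]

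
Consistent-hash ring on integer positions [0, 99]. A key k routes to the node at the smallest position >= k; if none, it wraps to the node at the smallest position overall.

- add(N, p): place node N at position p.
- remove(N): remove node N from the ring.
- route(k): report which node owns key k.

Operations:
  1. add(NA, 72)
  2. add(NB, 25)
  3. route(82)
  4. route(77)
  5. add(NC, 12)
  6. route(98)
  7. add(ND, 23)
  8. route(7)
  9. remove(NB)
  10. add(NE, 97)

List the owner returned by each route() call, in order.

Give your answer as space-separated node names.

Op 1: add NA@72 -> ring=[72:NA]
Op 2: add NB@25 -> ring=[25:NB,72:NA]
Op 3: route key 82: none >= 82, wrap to smallest pos 25 -> NB
Op 4: route key 77: none >= 77, wrap to smallest pos 25 -> NB
Op 5: add NC@12 -> ring=[12:NC,25:NB,72:NA]
Op 6: route key 98: none >= 98, wrap to smallest pos 12 -> NC
Op 7: add ND@23 -> ring=[12:NC,23:ND,25:NB,72:NA]
Op 8: route key 7: smallest pos >= 7 is 12 -> NC
Op 9: remove NB -> ring=[12:NC,23:ND,72:NA]
Op 10: add NE@97 -> ring=[12:NC,23:ND,72:NA,97:NE]

Answer: NB NB NC NC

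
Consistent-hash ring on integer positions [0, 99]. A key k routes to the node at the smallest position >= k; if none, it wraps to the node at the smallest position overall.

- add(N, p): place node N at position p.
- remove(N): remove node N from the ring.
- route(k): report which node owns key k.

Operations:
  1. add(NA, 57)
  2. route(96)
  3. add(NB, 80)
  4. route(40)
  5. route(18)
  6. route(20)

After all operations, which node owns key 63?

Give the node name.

Op 1: add NA@57 -> ring=[57:NA]
Op 2: route key 96: none >= 96, wrap to smallest pos 57 -> NA
Op 3: add NB@80 -> ring=[57:NA,80:NB]
Op 4: route key 40: smallest pos >= 40 is 57 -> NA
Op 5: route key 18: smallest pos >= 18 is 57 -> NA
Op 6: route key 20: smallest pos >= 20 is 57 -> NA
Final route key 63: smallest pos >= 63 is 80 -> NB

Answer: NB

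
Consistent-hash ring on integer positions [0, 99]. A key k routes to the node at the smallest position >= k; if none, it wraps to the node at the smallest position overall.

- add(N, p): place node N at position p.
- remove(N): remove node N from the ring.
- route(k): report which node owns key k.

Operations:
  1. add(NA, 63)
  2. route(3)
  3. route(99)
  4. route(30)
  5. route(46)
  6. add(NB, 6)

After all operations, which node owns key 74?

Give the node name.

Answer: NB

Derivation:
Op 1: add NA@63 -> ring=[63:NA]
Op 2: route key 3: smallest pos >= 3 is 63 -> NA
Op 3: route key 99: none >= 99, wrap to smallest pos 63 -> NA
Op 4: route key 30: smallest pos >= 30 is 63 -> NA
Op 5: route key 46: smallest pos >= 46 is 63 -> NA
Op 6: add NB@6 -> ring=[6:NB,63:NA]
Final route key 74: none >= 74, wrap to smallest pos 6 -> NB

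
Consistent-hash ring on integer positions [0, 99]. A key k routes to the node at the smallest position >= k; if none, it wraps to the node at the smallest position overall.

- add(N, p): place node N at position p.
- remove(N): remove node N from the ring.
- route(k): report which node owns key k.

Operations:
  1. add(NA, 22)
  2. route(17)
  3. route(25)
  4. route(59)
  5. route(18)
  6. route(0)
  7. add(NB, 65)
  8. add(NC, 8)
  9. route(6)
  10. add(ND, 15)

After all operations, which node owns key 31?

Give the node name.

Op 1: add NA@22 -> ring=[22:NA]
Op 2: route key 17: smallest pos >= 17 is 22 -> NA
Op 3: route key 25: none >= 25, wrap to smallest pos 22 -> NA
Op 4: route key 59: none >= 59, wrap to smallest pos 22 -> NA
Op 5: route key 18: smallest pos >= 18 is 22 -> NA
Op 6: route key 0: smallest pos >= 0 is 22 -> NA
Op 7: add NB@65 -> ring=[22:NA,65:NB]
Op 8: add NC@8 -> ring=[8:NC,22:NA,65:NB]
Op 9: route key 6: smallest pos >= 6 is 8 -> NC
Op 10: add ND@15 -> ring=[8:NC,15:ND,22:NA,65:NB]
Final route key 31: smallest pos >= 31 is 65 -> NB

Answer: NB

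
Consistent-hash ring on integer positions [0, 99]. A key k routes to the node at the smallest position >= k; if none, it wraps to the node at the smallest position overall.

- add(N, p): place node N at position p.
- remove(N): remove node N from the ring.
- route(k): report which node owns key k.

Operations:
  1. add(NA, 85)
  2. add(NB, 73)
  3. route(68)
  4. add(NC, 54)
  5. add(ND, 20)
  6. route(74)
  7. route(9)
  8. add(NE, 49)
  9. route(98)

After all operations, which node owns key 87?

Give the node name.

Op 1: add NA@85 -> ring=[85:NA]
Op 2: add NB@73 -> ring=[73:NB,85:NA]
Op 3: route key 68: smallest pos >= 68 is 73 -> NB
Op 4: add NC@54 -> ring=[54:NC,73:NB,85:NA]
Op 5: add ND@20 -> ring=[20:ND,54:NC,73:NB,85:NA]
Op 6: route key 74: smallest pos >= 74 is 85 -> NA
Op 7: route key 9: smallest pos >= 9 is 20 -> ND
Op 8: add NE@49 -> ring=[20:ND,49:NE,54:NC,73:NB,85:NA]
Op 9: route key 98: none >= 98, wrap to smallest pos 20 -> ND
Final route key 87: none >= 87, wrap to smallest pos 20 -> ND

Answer: ND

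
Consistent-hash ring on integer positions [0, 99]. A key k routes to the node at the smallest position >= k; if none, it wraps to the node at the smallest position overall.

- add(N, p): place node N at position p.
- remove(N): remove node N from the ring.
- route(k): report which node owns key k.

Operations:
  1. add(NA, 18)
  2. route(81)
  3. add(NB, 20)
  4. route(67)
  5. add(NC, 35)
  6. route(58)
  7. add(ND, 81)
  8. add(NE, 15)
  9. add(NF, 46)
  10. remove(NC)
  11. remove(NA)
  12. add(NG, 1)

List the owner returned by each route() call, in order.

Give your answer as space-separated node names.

Answer: NA NA NA

Derivation:
Op 1: add NA@18 -> ring=[18:NA]
Op 2: route key 81: none >= 81, wrap to smallest pos 18 -> NA
Op 3: add NB@20 -> ring=[18:NA,20:NB]
Op 4: route key 67: none >= 67, wrap to smallest pos 18 -> NA
Op 5: add NC@35 -> ring=[18:NA,20:NB,35:NC]
Op 6: route key 58: none >= 58, wrap to smallest pos 18 -> NA
Op 7: add ND@81 -> ring=[18:NA,20:NB,35:NC,81:ND]
Op 8: add NE@15 -> ring=[15:NE,18:NA,20:NB,35:NC,81:ND]
Op 9: add NF@46 -> ring=[15:NE,18:NA,20:NB,35:NC,46:NF,81:ND]
Op 10: remove NC -> ring=[15:NE,18:NA,20:NB,46:NF,81:ND]
Op 11: remove NA -> ring=[15:NE,20:NB,46:NF,81:ND]
Op 12: add NG@1 -> ring=[1:NG,15:NE,20:NB,46:NF,81:ND]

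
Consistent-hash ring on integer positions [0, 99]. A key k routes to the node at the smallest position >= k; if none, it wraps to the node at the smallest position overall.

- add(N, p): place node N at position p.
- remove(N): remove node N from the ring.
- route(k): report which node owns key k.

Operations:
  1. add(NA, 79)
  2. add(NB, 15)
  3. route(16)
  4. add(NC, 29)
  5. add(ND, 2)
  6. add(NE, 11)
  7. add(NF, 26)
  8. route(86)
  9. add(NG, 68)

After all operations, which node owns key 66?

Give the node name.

Answer: NG

Derivation:
Op 1: add NA@79 -> ring=[79:NA]
Op 2: add NB@15 -> ring=[15:NB,79:NA]
Op 3: route key 16: smallest pos >= 16 is 79 -> NA
Op 4: add NC@29 -> ring=[15:NB,29:NC,79:NA]
Op 5: add ND@2 -> ring=[2:ND,15:NB,29:NC,79:NA]
Op 6: add NE@11 -> ring=[2:ND,11:NE,15:NB,29:NC,79:NA]
Op 7: add NF@26 -> ring=[2:ND,11:NE,15:NB,26:NF,29:NC,79:NA]
Op 8: route key 86: none >= 86, wrap to smallest pos 2 -> ND
Op 9: add NG@68 -> ring=[2:ND,11:NE,15:NB,26:NF,29:NC,68:NG,79:NA]
Final route key 66: smallest pos >= 66 is 68 -> NG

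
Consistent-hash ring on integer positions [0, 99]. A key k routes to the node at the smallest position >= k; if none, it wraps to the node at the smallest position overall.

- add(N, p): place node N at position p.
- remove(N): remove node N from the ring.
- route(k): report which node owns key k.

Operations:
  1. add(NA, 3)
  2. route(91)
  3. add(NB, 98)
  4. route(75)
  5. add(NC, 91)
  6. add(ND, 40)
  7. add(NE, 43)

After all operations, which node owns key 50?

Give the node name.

Op 1: add NA@3 -> ring=[3:NA]
Op 2: route key 91: none >= 91, wrap to smallest pos 3 -> NA
Op 3: add NB@98 -> ring=[3:NA,98:NB]
Op 4: route key 75: smallest pos >= 75 is 98 -> NB
Op 5: add NC@91 -> ring=[3:NA,91:NC,98:NB]
Op 6: add ND@40 -> ring=[3:NA,40:ND,91:NC,98:NB]
Op 7: add NE@43 -> ring=[3:NA,40:ND,43:NE,91:NC,98:NB]
Final route key 50: smallest pos >= 50 is 91 -> NC

Answer: NC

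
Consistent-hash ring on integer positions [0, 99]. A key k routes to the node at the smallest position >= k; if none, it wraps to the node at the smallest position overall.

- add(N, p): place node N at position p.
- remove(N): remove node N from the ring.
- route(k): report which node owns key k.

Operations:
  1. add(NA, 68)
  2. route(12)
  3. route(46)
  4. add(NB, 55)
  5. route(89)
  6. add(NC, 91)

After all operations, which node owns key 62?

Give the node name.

Answer: NA

Derivation:
Op 1: add NA@68 -> ring=[68:NA]
Op 2: route key 12: smallest pos >= 12 is 68 -> NA
Op 3: route key 46: smallest pos >= 46 is 68 -> NA
Op 4: add NB@55 -> ring=[55:NB,68:NA]
Op 5: route key 89: none >= 89, wrap to smallest pos 55 -> NB
Op 6: add NC@91 -> ring=[55:NB,68:NA,91:NC]
Final route key 62: smallest pos >= 62 is 68 -> NA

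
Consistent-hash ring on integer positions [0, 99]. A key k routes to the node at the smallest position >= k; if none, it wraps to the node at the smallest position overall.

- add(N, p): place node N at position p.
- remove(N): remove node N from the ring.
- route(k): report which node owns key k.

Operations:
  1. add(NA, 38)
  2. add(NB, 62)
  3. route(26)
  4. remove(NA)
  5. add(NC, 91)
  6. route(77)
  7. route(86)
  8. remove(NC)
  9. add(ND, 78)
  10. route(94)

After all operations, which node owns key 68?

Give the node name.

Op 1: add NA@38 -> ring=[38:NA]
Op 2: add NB@62 -> ring=[38:NA,62:NB]
Op 3: route key 26: smallest pos >= 26 is 38 -> NA
Op 4: remove NA -> ring=[62:NB]
Op 5: add NC@91 -> ring=[62:NB,91:NC]
Op 6: route key 77: smallest pos >= 77 is 91 -> NC
Op 7: route key 86: smallest pos >= 86 is 91 -> NC
Op 8: remove NC -> ring=[62:NB]
Op 9: add ND@78 -> ring=[62:NB,78:ND]
Op 10: route key 94: none >= 94, wrap to smallest pos 62 -> NB
Final route key 68: smallest pos >= 68 is 78 -> ND

Answer: ND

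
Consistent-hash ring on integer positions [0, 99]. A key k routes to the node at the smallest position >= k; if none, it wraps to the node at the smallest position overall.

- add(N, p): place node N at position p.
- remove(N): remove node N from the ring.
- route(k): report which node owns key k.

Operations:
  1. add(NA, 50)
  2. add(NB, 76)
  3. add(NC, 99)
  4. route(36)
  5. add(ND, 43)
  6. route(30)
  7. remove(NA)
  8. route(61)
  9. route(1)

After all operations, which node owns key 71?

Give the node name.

Op 1: add NA@50 -> ring=[50:NA]
Op 2: add NB@76 -> ring=[50:NA,76:NB]
Op 3: add NC@99 -> ring=[50:NA,76:NB,99:NC]
Op 4: route key 36: smallest pos >= 36 is 50 -> NA
Op 5: add ND@43 -> ring=[43:ND,50:NA,76:NB,99:NC]
Op 6: route key 30: smallest pos >= 30 is 43 -> ND
Op 7: remove NA -> ring=[43:ND,76:NB,99:NC]
Op 8: route key 61: smallest pos >= 61 is 76 -> NB
Op 9: route key 1: smallest pos >= 1 is 43 -> ND
Final route key 71: smallest pos >= 71 is 76 -> NB

Answer: NB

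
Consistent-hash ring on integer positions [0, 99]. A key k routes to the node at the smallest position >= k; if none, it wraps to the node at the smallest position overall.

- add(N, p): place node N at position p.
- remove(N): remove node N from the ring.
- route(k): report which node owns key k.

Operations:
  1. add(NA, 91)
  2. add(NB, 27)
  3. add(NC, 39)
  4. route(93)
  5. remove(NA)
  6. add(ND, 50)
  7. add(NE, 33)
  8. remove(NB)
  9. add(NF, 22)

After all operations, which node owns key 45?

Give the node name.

Op 1: add NA@91 -> ring=[91:NA]
Op 2: add NB@27 -> ring=[27:NB,91:NA]
Op 3: add NC@39 -> ring=[27:NB,39:NC,91:NA]
Op 4: route key 93: none >= 93, wrap to smallest pos 27 -> NB
Op 5: remove NA -> ring=[27:NB,39:NC]
Op 6: add ND@50 -> ring=[27:NB,39:NC,50:ND]
Op 7: add NE@33 -> ring=[27:NB,33:NE,39:NC,50:ND]
Op 8: remove NB -> ring=[33:NE,39:NC,50:ND]
Op 9: add NF@22 -> ring=[22:NF,33:NE,39:NC,50:ND]
Final route key 45: smallest pos >= 45 is 50 -> ND

Answer: ND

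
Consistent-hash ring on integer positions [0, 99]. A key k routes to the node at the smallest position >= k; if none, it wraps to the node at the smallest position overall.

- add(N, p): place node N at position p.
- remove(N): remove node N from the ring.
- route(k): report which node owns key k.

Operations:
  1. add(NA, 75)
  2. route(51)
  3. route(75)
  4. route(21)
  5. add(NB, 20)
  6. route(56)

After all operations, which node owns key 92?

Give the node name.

Op 1: add NA@75 -> ring=[75:NA]
Op 2: route key 51: smallest pos >= 51 is 75 -> NA
Op 3: route key 75: smallest pos >= 75 is 75 -> NA
Op 4: route key 21: smallest pos >= 21 is 75 -> NA
Op 5: add NB@20 -> ring=[20:NB,75:NA]
Op 6: route key 56: smallest pos >= 56 is 75 -> NA
Final route key 92: none >= 92, wrap to smallest pos 20 -> NB

Answer: NB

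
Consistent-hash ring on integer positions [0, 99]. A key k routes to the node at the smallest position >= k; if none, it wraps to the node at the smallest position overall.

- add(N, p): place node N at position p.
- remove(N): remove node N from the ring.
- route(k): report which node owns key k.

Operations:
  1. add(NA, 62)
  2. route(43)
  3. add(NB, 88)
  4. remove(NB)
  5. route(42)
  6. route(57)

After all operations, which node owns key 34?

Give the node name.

Op 1: add NA@62 -> ring=[62:NA]
Op 2: route key 43: smallest pos >= 43 is 62 -> NA
Op 3: add NB@88 -> ring=[62:NA,88:NB]
Op 4: remove NB -> ring=[62:NA]
Op 5: route key 42: smallest pos >= 42 is 62 -> NA
Op 6: route key 57: smallest pos >= 57 is 62 -> NA
Final route key 34: smallest pos >= 34 is 62 -> NA

Answer: NA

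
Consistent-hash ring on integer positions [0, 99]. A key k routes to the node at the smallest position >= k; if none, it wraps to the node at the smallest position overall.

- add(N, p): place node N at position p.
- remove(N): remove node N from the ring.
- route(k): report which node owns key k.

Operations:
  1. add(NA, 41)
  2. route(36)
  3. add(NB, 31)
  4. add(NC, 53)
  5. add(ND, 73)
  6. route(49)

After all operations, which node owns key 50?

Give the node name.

Op 1: add NA@41 -> ring=[41:NA]
Op 2: route key 36: smallest pos >= 36 is 41 -> NA
Op 3: add NB@31 -> ring=[31:NB,41:NA]
Op 4: add NC@53 -> ring=[31:NB,41:NA,53:NC]
Op 5: add ND@73 -> ring=[31:NB,41:NA,53:NC,73:ND]
Op 6: route key 49: smallest pos >= 49 is 53 -> NC
Final route key 50: smallest pos >= 50 is 53 -> NC

Answer: NC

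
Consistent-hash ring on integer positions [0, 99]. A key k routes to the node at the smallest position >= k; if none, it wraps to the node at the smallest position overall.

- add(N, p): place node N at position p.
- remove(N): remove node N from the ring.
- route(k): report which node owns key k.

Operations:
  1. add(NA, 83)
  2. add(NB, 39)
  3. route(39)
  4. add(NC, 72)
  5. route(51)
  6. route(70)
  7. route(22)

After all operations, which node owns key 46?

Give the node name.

Answer: NC

Derivation:
Op 1: add NA@83 -> ring=[83:NA]
Op 2: add NB@39 -> ring=[39:NB,83:NA]
Op 3: route key 39: smallest pos >= 39 is 39 -> NB
Op 4: add NC@72 -> ring=[39:NB,72:NC,83:NA]
Op 5: route key 51: smallest pos >= 51 is 72 -> NC
Op 6: route key 70: smallest pos >= 70 is 72 -> NC
Op 7: route key 22: smallest pos >= 22 is 39 -> NB
Final route key 46: smallest pos >= 46 is 72 -> NC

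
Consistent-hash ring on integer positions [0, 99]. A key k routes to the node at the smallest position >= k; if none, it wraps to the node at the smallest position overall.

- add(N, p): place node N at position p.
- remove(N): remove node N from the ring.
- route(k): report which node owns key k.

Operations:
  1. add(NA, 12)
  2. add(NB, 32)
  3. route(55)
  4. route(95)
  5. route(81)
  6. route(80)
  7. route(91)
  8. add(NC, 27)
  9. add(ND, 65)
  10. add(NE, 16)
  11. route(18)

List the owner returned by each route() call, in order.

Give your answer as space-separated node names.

Op 1: add NA@12 -> ring=[12:NA]
Op 2: add NB@32 -> ring=[12:NA,32:NB]
Op 3: route key 55: none >= 55, wrap to smallest pos 12 -> NA
Op 4: route key 95: none >= 95, wrap to smallest pos 12 -> NA
Op 5: route key 81: none >= 81, wrap to smallest pos 12 -> NA
Op 6: route key 80: none >= 80, wrap to smallest pos 12 -> NA
Op 7: route key 91: none >= 91, wrap to smallest pos 12 -> NA
Op 8: add NC@27 -> ring=[12:NA,27:NC,32:NB]
Op 9: add ND@65 -> ring=[12:NA,27:NC,32:NB,65:ND]
Op 10: add NE@16 -> ring=[12:NA,16:NE,27:NC,32:NB,65:ND]
Op 11: route key 18: smallest pos >= 18 is 27 -> NC

Answer: NA NA NA NA NA NC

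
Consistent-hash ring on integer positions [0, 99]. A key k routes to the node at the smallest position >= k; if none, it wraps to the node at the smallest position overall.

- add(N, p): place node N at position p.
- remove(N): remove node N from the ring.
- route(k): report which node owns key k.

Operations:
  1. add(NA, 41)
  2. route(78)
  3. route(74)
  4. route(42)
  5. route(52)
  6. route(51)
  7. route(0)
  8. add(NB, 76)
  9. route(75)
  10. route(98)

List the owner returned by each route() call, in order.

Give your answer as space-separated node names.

Op 1: add NA@41 -> ring=[41:NA]
Op 2: route key 78: none >= 78, wrap to smallest pos 41 -> NA
Op 3: route key 74: none >= 74, wrap to smallest pos 41 -> NA
Op 4: route key 42: none >= 42, wrap to smallest pos 41 -> NA
Op 5: route key 52: none >= 52, wrap to smallest pos 41 -> NA
Op 6: route key 51: none >= 51, wrap to smallest pos 41 -> NA
Op 7: route key 0: smallest pos >= 0 is 41 -> NA
Op 8: add NB@76 -> ring=[41:NA,76:NB]
Op 9: route key 75: smallest pos >= 75 is 76 -> NB
Op 10: route key 98: none >= 98, wrap to smallest pos 41 -> NA

Answer: NA NA NA NA NA NA NB NA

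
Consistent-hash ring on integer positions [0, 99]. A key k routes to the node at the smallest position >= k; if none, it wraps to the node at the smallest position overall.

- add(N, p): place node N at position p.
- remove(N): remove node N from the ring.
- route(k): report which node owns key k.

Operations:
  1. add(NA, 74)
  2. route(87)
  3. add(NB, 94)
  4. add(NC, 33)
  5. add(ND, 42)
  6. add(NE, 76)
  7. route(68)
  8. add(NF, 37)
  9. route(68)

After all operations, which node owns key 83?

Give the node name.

Op 1: add NA@74 -> ring=[74:NA]
Op 2: route key 87: none >= 87, wrap to smallest pos 74 -> NA
Op 3: add NB@94 -> ring=[74:NA,94:NB]
Op 4: add NC@33 -> ring=[33:NC,74:NA,94:NB]
Op 5: add ND@42 -> ring=[33:NC,42:ND,74:NA,94:NB]
Op 6: add NE@76 -> ring=[33:NC,42:ND,74:NA,76:NE,94:NB]
Op 7: route key 68: smallest pos >= 68 is 74 -> NA
Op 8: add NF@37 -> ring=[33:NC,37:NF,42:ND,74:NA,76:NE,94:NB]
Op 9: route key 68: smallest pos >= 68 is 74 -> NA
Final route key 83: smallest pos >= 83 is 94 -> NB

Answer: NB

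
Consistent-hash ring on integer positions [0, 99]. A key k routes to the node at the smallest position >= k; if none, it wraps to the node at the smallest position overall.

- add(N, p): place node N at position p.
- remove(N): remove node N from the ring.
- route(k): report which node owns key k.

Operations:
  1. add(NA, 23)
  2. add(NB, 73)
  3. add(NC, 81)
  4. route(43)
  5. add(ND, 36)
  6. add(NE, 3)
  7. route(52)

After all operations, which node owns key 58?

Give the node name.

Op 1: add NA@23 -> ring=[23:NA]
Op 2: add NB@73 -> ring=[23:NA,73:NB]
Op 3: add NC@81 -> ring=[23:NA,73:NB,81:NC]
Op 4: route key 43: smallest pos >= 43 is 73 -> NB
Op 5: add ND@36 -> ring=[23:NA,36:ND,73:NB,81:NC]
Op 6: add NE@3 -> ring=[3:NE,23:NA,36:ND,73:NB,81:NC]
Op 7: route key 52: smallest pos >= 52 is 73 -> NB
Final route key 58: smallest pos >= 58 is 73 -> NB

Answer: NB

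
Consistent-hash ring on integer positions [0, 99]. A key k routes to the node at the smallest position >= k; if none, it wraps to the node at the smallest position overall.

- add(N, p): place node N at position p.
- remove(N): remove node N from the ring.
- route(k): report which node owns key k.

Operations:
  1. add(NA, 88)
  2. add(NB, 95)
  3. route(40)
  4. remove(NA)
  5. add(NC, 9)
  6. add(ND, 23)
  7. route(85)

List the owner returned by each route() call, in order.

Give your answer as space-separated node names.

Answer: NA NB

Derivation:
Op 1: add NA@88 -> ring=[88:NA]
Op 2: add NB@95 -> ring=[88:NA,95:NB]
Op 3: route key 40: smallest pos >= 40 is 88 -> NA
Op 4: remove NA -> ring=[95:NB]
Op 5: add NC@9 -> ring=[9:NC,95:NB]
Op 6: add ND@23 -> ring=[9:NC,23:ND,95:NB]
Op 7: route key 85: smallest pos >= 85 is 95 -> NB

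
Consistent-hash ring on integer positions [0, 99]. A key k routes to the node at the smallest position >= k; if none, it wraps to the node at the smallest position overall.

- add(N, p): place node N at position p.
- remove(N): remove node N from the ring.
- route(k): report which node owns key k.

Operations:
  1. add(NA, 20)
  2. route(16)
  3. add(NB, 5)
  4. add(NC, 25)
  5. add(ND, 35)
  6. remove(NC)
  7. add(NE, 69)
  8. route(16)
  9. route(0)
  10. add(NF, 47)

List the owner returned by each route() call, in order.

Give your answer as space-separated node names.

Answer: NA NA NB

Derivation:
Op 1: add NA@20 -> ring=[20:NA]
Op 2: route key 16: smallest pos >= 16 is 20 -> NA
Op 3: add NB@5 -> ring=[5:NB,20:NA]
Op 4: add NC@25 -> ring=[5:NB,20:NA,25:NC]
Op 5: add ND@35 -> ring=[5:NB,20:NA,25:NC,35:ND]
Op 6: remove NC -> ring=[5:NB,20:NA,35:ND]
Op 7: add NE@69 -> ring=[5:NB,20:NA,35:ND,69:NE]
Op 8: route key 16: smallest pos >= 16 is 20 -> NA
Op 9: route key 0: smallest pos >= 0 is 5 -> NB
Op 10: add NF@47 -> ring=[5:NB,20:NA,35:ND,47:NF,69:NE]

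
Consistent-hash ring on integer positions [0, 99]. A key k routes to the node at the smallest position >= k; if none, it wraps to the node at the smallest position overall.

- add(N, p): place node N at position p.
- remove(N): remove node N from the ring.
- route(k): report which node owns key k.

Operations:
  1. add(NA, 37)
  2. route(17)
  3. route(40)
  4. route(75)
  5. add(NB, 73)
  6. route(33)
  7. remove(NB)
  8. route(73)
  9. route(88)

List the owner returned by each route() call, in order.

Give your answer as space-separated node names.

Op 1: add NA@37 -> ring=[37:NA]
Op 2: route key 17: smallest pos >= 17 is 37 -> NA
Op 3: route key 40: none >= 40, wrap to smallest pos 37 -> NA
Op 4: route key 75: none >= 75, wrap to smallest pos 37 -> NA
Op 5: add NB@73 -> ring=[37:NA,73:NB]
Op 6: route key 33: smallest pos >= 33 is 37 -> NA
Op 7: remove NB -> ring=[37:NA]
Op 8: route key 73: none >= 73, wrap to smallest pos 37 -> NA
Op 9: route key 88: none >= 88, wrap to smallest pos 37 -> NA

Answer: NA NA NA NA NA NA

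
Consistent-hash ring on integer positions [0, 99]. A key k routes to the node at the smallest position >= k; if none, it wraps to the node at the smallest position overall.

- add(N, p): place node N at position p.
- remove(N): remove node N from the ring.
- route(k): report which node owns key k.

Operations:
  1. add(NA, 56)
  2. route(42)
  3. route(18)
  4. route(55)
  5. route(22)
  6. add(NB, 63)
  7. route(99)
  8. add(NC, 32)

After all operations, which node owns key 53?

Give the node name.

Op 1: add NA@56 -> ring=[56:NA]
Op 2: route key 42: smallest pos >= 42 is 56 -> NA
Op 3: route key 18: smallest pos >= 18 is 56 -> NA
Op 4: route key 55: smallest pos >= 55 is 56 -> NA
Op 5: route key 22: smallest pos >= 22 is 56 -> NA
Op 6: add NB@63 -> ring=[56:NA,63:NB]
Op 7: route key 99: none >= 99, wrap to smallest pos 56 -> NA
Op 8: add NC@32 -> ring=[32:NC,56:NA,63:NB]
Final route key 53: smallest pos >= 53 is 56 -> NA

Answer: NA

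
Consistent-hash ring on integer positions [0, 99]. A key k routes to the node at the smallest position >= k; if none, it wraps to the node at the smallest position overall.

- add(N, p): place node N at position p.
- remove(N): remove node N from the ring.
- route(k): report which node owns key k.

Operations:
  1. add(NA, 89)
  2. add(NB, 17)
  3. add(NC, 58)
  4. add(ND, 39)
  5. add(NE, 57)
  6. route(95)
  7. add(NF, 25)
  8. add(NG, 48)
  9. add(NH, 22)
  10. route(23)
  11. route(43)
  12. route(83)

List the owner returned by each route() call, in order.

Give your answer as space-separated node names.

Answer: NB NF NG NA

Derivation:
Op 1: add NA@89 -> ring=[89:NA]
Op 2: add NB@17 -> ring=[17:NB,89:NA]
Op 3: add NC@58 -> ring=[17:NB,58:NC,89:NA]
Op 4: add ND@39 -> ring=[17:NB,39:ND,58:NC,89:NA]
Op 5: add NE@57 -> ring=[17:NB,39:ND,57:NE,58:NC,89:NA]
Op 6: route key 95: none >= 95, wrap to smallest pos 17 -> NB
Op 7: add NF@25 -> ring=[17:NB,25:NF,39:ND,57:NE,58:NC,89:NA]
Op 8: add NG@48 -> ring=[17:NB,25:NF,39:ND,48:NG,57:NE,58:NC,89:NA]
Op 9: add NH@22 -> ring=[17:NB,22:NH,25:NF,39:ND,48:NG,57:NE,58:NC,89:NA]
Op 10: route key 23: smallest pos >= 23 is 25 -> NF
Op 11: route key 43: smallest pos >= 43 is 48 -> NG
Op 12: route key 83: smallest pos >= 83 is 89 -> NA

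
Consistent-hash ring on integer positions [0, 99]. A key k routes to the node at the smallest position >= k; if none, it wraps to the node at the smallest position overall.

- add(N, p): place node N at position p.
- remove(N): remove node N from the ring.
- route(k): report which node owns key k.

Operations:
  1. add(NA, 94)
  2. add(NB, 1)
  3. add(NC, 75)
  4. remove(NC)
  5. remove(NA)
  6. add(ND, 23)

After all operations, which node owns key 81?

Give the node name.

Op 1: add NA@94 -> ring=[94:NA]
Op 2: add NB@1 -> ring=[1:NB,94:NA]
Op 3: add NC@75 -> ring=[1:NB,75:NC,94:NA]
Op 4: remove NC -> ring=[1:NB,94:NA]
Op 5: remove NA -> ring=[1:NB]
Op 6: add ND@23 -> ring=[1:NB,23:ND]
Final route key 81: none >= 81, wrap to smallest pos 1 -> NB

Answer: NB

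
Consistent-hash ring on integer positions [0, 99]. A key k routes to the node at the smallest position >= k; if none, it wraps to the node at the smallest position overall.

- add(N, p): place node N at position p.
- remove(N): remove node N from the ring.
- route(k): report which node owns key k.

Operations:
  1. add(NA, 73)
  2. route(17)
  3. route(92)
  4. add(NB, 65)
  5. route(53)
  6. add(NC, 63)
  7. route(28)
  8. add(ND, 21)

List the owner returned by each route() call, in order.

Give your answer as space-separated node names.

Op 1: add NA@73 -> ring=[73:NA]
Op 2: route key 17: smallest pos >= 17 is 73 -> NA
Op 3: route key 92: none >= 92, wrap to smallest pos 73 -> NA
Op 4: add NB@65 -> ring=[65:NB,73:NA]
Op 5: route key 53: smallest pos >= 53 is 65 -> NB
Op 6: add NC@63 -> ring=[63:NC,65:NB,73:NA]
Op 7: route key 28: smallest pos >= 28 is 63 -> NC
Op 8: add ND@21 -> ring=[21:ND,63:NC,65:NB,73:NA]

Answer: NA NA NB NC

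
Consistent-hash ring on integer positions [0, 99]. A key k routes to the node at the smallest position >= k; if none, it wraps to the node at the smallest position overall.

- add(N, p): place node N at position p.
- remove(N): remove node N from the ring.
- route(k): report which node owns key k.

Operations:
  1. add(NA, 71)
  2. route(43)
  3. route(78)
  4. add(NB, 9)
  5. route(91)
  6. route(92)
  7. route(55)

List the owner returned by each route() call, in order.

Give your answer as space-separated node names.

Answer: NA NA NB NB NA

Derivation:
Op 1: add NA@71 -> ring=[71:NA]
Op 2: route key 43: smallest pos >= 43 is 71 -> NA
Op 3: route key 78: none >= 78, wrap to smallest pos 71 -> NA
Op 4: add NB@9 -> ring=[9:NB,71:NA]
Op 5: route key 91: none >= 91, wrap to smallest pos 9 -> NB
Op 6: route key 92: none >= 92, wrap to smallest pos 9 -> NB
Op 7: route key 55: smallest pos >= 55 is 71 -> NA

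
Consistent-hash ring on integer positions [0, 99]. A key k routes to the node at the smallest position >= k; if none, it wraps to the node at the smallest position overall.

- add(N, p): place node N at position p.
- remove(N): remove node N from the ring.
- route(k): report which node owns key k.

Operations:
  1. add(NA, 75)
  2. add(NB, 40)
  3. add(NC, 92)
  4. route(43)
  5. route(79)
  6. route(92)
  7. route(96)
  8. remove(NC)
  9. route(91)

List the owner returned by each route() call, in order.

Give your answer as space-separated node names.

Op 1: add NA@75 -> ring=[75:NA]
Op 2: add NB@40 -> ring=[40:NB,75:NA]
Op 3: add NC@92 -> ring=[40:NB,75:NA,92:NC]
Op 4: route key 43: smallest pos >= 43 is 75 -> NA
Op 5: route key 79: smallest pos >= 79 is 92 -> NC
Op 6: route key 92: smallest pos >= 92 is 92 -> NC
Op 7: route key 96: none >= 96, wrap to smallest pos 40 -> NB
Op 8: remove NC -> ring=[40:NB,75:NA]
Op 9: route key 91: none >= 91, wrap to smallest pos 40 -> NB

Answer: NA NC NC NB NB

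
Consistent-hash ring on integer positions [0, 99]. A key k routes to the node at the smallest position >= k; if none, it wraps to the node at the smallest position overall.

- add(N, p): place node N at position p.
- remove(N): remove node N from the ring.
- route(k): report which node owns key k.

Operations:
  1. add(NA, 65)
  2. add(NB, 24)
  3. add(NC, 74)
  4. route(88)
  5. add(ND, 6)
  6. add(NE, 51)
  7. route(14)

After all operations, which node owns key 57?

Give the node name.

Answer: NA

Derivation:
Op 1: add NA@65 -> ring=[65:NA]
Op 2: add NB@24 -> ring=[24:NB,65:NA]
Op 3: add NC@74 -> ring=[24:NB,65:NA,74:NC]
Op 4: route key 88: none >= 88, wrap to smallest pos 24 -> NB
Op 5: add ND@6 -> ring=[6:ND,24:NB,65:NA,74:NC]
Op 6: add NE@51 -> ring=[6:ND,24:NB,51:NE,65:NA,74:NC]
Op 7: route key 14: smallest pos >= 14 is 24 -> NB
Final route key 57: smallest pos >= 57 is 65 -> NA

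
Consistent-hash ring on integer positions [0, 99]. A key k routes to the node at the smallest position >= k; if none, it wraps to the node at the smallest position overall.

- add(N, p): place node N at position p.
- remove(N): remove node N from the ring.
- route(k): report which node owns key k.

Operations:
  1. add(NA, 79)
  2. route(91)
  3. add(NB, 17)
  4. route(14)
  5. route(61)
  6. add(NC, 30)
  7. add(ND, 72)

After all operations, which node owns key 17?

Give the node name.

Answer: NB

Derivation:
Op 1: add NA@79 -> ring=[79:NA]
Op 2: route key 91: none >= 91, wrap to smallest pos 79 -> NA
Op 3: add NB@17 -> ring=[17:NB,79:NA]
Op 4: route key 14: smallest pos >= 14 is 17 -> NB
Op 5: route key 61: smallest pos >= 61 is 79 -> NA
Op 6: add NC@30 -> ring=[17:NB,30:NC,79:NA]
Op 7: add ND@72 -> ring=[17:NB,30:NC,72:ND,79:NA]
Final route key 17: smallest pos >= 17 is 17 -> NB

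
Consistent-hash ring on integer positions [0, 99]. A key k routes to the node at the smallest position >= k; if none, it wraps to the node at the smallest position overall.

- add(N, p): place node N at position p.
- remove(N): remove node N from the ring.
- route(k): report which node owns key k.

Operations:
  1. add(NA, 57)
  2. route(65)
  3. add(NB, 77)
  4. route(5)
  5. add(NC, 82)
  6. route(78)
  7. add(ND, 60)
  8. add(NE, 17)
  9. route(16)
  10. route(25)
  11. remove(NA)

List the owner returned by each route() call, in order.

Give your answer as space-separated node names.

Op 1: add NA@57 -> ring=[57:NA]
Op 2: route key 65: none >= 65, wrap to smallest pos 57 -> NA
Op 3: add NB@77 -> ring=[57:NA,77:NB]
Op 4: route key 5: smallest pos >= 5 is 57 -> NA
Op 5: add NC@82 -> ring=[57:NA,77:NB,82:NC]
Op 6: route key 78: smallest pos >= 78 is 82 -> NC
Op 7: add ND@60 -> ring=[57:NA,60:ND,77:NB,82:NC]
Op 8: add NE@17 -> ring=[17:NE,57:NA,60:ND,77:NB,82:NC]
Op 9: route key 16: smallest pos >= 16 is 17 -> NE
Op 10: route key 25: smallest pos >= 25 is 57 -> NA
Op 11: remove NA -> ring=[17:NE,60:ND,77:NB,82:NC]

Answer: NA NA NC NE NA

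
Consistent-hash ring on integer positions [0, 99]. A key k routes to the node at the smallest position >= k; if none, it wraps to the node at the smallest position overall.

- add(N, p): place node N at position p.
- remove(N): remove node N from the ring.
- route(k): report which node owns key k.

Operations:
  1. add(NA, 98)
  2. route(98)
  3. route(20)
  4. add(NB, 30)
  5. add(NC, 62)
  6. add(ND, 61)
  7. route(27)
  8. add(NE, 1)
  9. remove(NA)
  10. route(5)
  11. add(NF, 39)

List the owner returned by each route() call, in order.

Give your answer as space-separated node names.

Op 1: add NA@98 -> ring=[98:NA]
Op 2: route key 98: smallest pos >= 98 is 98 -> NA
Op 3: route key 20: smallest pos >= 20 is 98 -> NA
Op 4: add NB@30 -> ring=[30:NB,98:NA]
Op 5: add NC@62 -> ring=[30:NB,62:NC,98:NA]
Op 6: add ND@61 -> ring=[30:NB,61:ND,62:NC,98:NA]
Op 7: route key 27: smallest pos >= 27 is 30 -> NB
Op 8: add NE@1 -> ring=[1:NE,30:NB,61:ND,62:NC,98:NA]
Op 9: remove NA -> ring=[1:NE,30:NB,61:ND,62:NC]
Op 10: route key 5: smallest pos >= 5 is 30 -> NB
Op 11: add NF@39 -> ring=[1:NE,30:NB,39:NF,61:ND,62:NC]

Answer: NA NA NB NB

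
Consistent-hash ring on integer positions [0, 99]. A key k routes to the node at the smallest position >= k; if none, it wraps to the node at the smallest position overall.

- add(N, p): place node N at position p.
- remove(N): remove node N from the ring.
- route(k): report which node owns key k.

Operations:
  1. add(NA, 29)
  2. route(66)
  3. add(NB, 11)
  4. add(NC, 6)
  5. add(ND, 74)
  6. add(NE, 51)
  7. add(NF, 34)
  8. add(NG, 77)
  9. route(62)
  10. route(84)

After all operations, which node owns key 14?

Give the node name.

Answer: NA

Derivation:
Op 1: add NA@29 -> ring=[29:NA]
Op 2: route key 66: none >= 66, wrap to smallest pos 29 -> NA
Op 3: add NB@11 -> ring=[11:NB,29:NA]
Op 4: add NC@6 -> ring=[6:NC,11:NB,29:NA]
Op 5: add ND@74 -> ring=[6:NC,11:NB,29:NA,74:ND]
Op 6: add NE@51 -> ring=[6:NC,11:NB,29:NA,51:NE,74:ND]
Op 7: add NF@34 -> ring=[6:NC,11:NB,29:NA,34:NF,51:NE,74:ND]
Op 8: add NG@77 -> ring=[6:NC,11:NB,29:NA,34:NF,51:NE,74:ND,77:NG]
Op 9: route key 62: smallest pos >= 62 is 74 -> ND
Op 10: route key 84: none >= 84, wrap to smallest pos 6 -> NC
Final route key 14: smallest pos >= 14 is 29 -> NA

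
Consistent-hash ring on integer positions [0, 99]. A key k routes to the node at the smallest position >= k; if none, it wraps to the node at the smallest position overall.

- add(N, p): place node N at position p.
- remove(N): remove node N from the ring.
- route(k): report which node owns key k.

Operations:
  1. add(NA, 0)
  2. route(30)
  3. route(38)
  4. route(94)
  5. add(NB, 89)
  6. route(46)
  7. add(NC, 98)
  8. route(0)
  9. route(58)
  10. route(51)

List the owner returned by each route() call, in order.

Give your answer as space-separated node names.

Op 1: add NA@0 -> ring=[0:NA]
Op 2: route key 30: none >= 30, wrap to smallest pos 0 -> NA
Op 3: route key 38: none >= 38, wrap to smallest pos 0 -> NA
Op 4: route key 94: none >= 94, wrap to smallest pos 0 -> NA
Op 5: add NB@89 -> ring=[0:NA,89:NB]
Op 6: route key 46: smallest pos >= 46 is 89 -> NB
Op 7: add NC@98 -> ring=[0:NA,89:NB,98:NC]
Op 8: route key 0: smallest pos >= 0 is 0 -> NA
Op 9: route key 58: smallest pos >= 58 is 89 -> NB
Op 10: route key 51: smallest pos >= 51 is 89 -> NB

Answer: NA NA NA NB NA NB NB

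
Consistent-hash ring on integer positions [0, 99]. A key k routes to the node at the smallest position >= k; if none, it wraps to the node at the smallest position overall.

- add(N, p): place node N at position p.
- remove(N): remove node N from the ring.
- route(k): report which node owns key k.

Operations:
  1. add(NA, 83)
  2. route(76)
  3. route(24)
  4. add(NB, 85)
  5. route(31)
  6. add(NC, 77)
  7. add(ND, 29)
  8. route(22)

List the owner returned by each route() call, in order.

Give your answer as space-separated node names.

Op 1: add NA@83 -> ring=[83:NA]
Op 2: route key 76: smallest pos >= 76 is 83 -> NA
Op 3: route key 24: smallest pos >= 24 is 83 -> NA
Op 4: add NB@85 -> ring=[83:NA,85:NB]
Op 5: route key 31: smallest pos >= 31 is 83 -> NA
Op 6: add NC@77 -> ring=[77:NC,83:NA,85:NB]
Op 7: add ND@29 -> ring=[29:ND,77:NC,83:NA,85:NB]
Op 8: route key 22: smallest pos >= 22 is 29 -> ND

Answer: NA NA NA ND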